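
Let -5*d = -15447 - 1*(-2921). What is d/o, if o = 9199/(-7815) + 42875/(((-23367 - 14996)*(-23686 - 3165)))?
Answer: -10083572289215997/4737708023281 ≈ -2128.4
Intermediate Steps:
o = -9475416046562/8050113595095 (o = 9199*(-1/7815) + 42875/((-38363*(-26851))) = -9199/7815 + 42875/1030084913 = -9475416046562/8050113595095 ≈ -1.1771)
d = 12526/5 (d = -(-15447 - 1*(-2921))/5 = -(-15447 + 2921)/5 = -⅕*(-12526) = 12526/5 ≈ 2505.2)
d/o = 12526/(5*(-9475416046562/8050113595095)) = (12526/5)*(-8050113595095/9475416046562) = -10083572289215997/4737708023281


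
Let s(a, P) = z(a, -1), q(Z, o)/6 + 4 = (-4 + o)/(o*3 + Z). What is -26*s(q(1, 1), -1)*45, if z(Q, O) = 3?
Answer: -3510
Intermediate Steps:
q(Z, o) = -24 + 6*(-4 + o)/(Z + 3*o) (q(Z, o) = -24 + 6*((-4 + o)/(o*3 + Z)) = -24 + 6*((-4 + o)/(3*o + Z)) = -24 + 6*((-4 + o)/(Z + 3*o)) = -24 + 6*(-4 + o)/(Z + 3*o))
s(a, P) = 3
-26*s(q(1, 1), -1)*45 = -26*3*45 = -78*45 = -3510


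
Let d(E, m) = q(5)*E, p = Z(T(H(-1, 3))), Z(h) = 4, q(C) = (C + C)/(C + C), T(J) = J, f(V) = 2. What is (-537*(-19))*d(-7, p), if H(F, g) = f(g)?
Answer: -71421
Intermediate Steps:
H(F, g) = 2
q(C) = 1 (q(C) = (2*C)/((2*C)) = (2*C)*(1/(2*C)) = 1)
p = 4
d(E, m) = E (d(E, m) = 1*E = E)
(-537*(-19))*d(-7, p) = -537*(-19)*(-7) = -179*(-57)*(-7) = 10203*(-7) = -71421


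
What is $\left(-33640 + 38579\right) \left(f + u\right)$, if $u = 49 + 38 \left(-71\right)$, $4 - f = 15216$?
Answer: $-88215479$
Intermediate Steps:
$f = -15212$ ($f = 4 - 15216 = -15212$)
$u = -2649$ ($u = 49 - 2698 = -2649$)
$\left(-33640 + 38579\right) \left(f + u\right) = \left(-33640 + 38579\right) \left(-15212 - 2649\right) = 4939 \left(-17861\right) = -88215479$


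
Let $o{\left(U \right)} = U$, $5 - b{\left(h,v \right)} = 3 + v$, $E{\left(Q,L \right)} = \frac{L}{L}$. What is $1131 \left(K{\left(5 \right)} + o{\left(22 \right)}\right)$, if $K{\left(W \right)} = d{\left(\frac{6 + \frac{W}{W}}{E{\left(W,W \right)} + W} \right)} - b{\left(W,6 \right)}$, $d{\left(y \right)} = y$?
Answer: $\frac{61451}{2} \approx 30726.0$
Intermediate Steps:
$E{\left(Q,L \right)} = 1$
$b{\left(h,v \right)} = 2 - v$ ($b{\left(h,v \right)} = 5 - \left(3 + v\right) = 2 - v$)
$K{\left(W \right)} = 4 + \frac{7}{1 + W}$ ($K{\left(W \right)} = \frac{6 + \frac{W}{W}}{1 + W} - \left(2 - 6\right) = \frac{6 + 1}{1 + W} - \left(2 - 6\right) = \frac{7}{1 + W} - -4 = \frac{7}{1 + W} + 4 = 4 + \frac{7}{1 + W}$)
$1131 \left(K{\left(5 \right)} + o{\left(22 \right)}\right) = 1131 \left(\frac{11 + 4 \cdot 5}{1 + 5} + 22\right) = 1131 \left(\frac{11 + 20}{6} + 22\right) = 1131 \left(\frac{1}{6} \cdot 31 + 22\right) = 1131 \left(\frac{31}{6} + 22\right) = 1131 \cdot \frac{163}{6} = \frac{61451}{2}$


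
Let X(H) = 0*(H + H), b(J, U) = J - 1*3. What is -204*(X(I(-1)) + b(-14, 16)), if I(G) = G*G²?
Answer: 3468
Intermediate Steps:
I(G) = G³
b(J, U) = -3 + J (b(J, U) = J - 3 = -3 + J)
X(H) = 0 (X(H) = 0*(2*H) = 0)
-204*(X(I(-1)) + b(-14, 16)) = -204*(0 + (-3 - 14)) = -204*(0 - 17) = -204*(-17) = 3468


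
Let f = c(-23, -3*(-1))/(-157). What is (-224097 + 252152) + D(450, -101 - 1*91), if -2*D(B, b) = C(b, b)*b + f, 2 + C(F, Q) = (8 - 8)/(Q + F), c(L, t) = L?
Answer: 8748959/314 ≈ 27863.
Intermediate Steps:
C(F, Q) = -2 (C(F, Q) = -2 + (8 - 8)/(Q + F) = -2 + 0/(F + Q) = -2 + 0 = -2)
f = 23/157 (f = -23/(-157) = -23*(-1/157) = 23/157 ≈ 0.14650)
D(B, b) = -23/314 + b (D(B, b) = -(-2*b + 23/157)/2 = -(23/157 - 2*b)/2 = -23/314 + b)
(-224097 + 252152) + D(450, -101 - 1*91) = (-224097 + 252152) + (-23/314 + (-101 - 1*91)) = 28055 + (-23/314 + (-101 - 91)) = 28055 + (-23/314 - 192) = 28055 - 60311/314 = 8748959/314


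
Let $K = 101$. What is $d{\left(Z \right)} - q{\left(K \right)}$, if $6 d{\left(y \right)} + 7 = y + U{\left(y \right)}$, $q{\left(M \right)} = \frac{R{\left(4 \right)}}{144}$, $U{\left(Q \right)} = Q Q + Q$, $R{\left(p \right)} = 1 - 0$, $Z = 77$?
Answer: $\frac{145823}{144} \approx 1012.7$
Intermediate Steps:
$R{\left(p \right)} = 1$ ($R{\left(p \right)} = 1 + 0 = 1$)
$U{\left(Q \right)} = Q + Q^{2}$ ($U{\left(Q \right)} = Q^{2} + Q = Q + Q^{2}$)
$q{\left(M \right)} = \frac{1}{144}$ ($q{\left(M \right)} = 1 \cdot \frac{1}{144} = \frac{1}{144}$)
$d{\left(y \right)} = - \frac{7}{6} + \frac{y}{6} + \frac{y \left(1 + y\right)}{6}$ ($d{\left(y \right)} = - \frac{7}{6} + \frac{y + y \left(1 + y\right)}{6} = - \frac{7}{6} + \left(\frac{y}{6} + \frac{y \left(1 + y\right)}{6}\right) = - \frac{7}{6} + \frac{y}{6} + \frac{y \left(1 + y\right)}{6}$)
$d{\left(Z \right)} - q{\left(K \right)} = \left(- \frac{7}{6} + \frac{1}{6} \cdot 77 + \frac{1}{6} \cdot 77 \left(1 + 77\right)\right) - \frac{1}{144} = \left(- \frac{7}{6} + \frac{77}{6} + \frac{1}{6} \cdot 77 \cdot 78\right) - \frac{1}{144} = \left(- \frac{7}{6} + \frac{77}{6} + 1001\right) - \frac{1}{144} = \frac{3038}{3} - \frac{1}{144} = \frac{145823}{144}$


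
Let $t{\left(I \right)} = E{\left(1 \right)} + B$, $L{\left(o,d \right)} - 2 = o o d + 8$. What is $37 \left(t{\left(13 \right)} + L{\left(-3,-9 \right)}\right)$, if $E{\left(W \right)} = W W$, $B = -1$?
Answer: $-2627$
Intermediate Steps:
$E{\left(W \right)} = W^{2}$
$L{\left(o,d \right)} = 10 + d o^{2}$ ($L{\left(o,d \right)} = 2 + \left(o o d + 8\right) = 2 + \left(o^{2} d + 8\right) = 2 + \left(d o^{2} + 8\right) = 2 + \left(8 + d o^{2}\right) = 10 + d o^{2}$)
$t{\left(I \right)} = 0$ ($t{\left(I \right)} = 1^{2} - 1 = 1 - 1 = 0$)
$37 \left(t{\left(13 \right)} + L{\left(-3,-9 \right)}\right) = 37 \left(0 + \left(10 - 9 \left(-3\right)^{2}\right)\right) = 37 \left(0 + \left(10 - 81\right)\right) = 37 \left(0 - 71\right) = 37 \left(-71\right) = -2627$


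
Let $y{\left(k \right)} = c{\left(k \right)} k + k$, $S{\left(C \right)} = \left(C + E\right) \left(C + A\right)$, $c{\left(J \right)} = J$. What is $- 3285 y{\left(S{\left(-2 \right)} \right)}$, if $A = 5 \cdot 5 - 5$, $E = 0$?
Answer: $-4139100$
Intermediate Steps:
$A = 20$ ($A = 25 - 5 = 20$)
$S{\left(C \right)} = C \left(20 + C\right)$ ($S{\left(C \right)} = \left(C + 0\right) \left(C + 20\right) = C \left(20 + C\right)$)
$y{\left(k \right)} = k + k^{2}$ ($y{\left(k \right)} = k k + k = k^{2} + k = k + k^{2}$)
$- 3285 y{\left(S{\left(-2 \right)} \right)} = - 3285 - 2 \left(20 - 2\right) \left(1 - 2 \left(20 - 2\right)\right) = - 3285 \left(-2\right) 18 \left(1 - 36\right) = - 3285 \left(- 36 \left(1 - 36\right)\right) = - 3285 \left(\left(-36\right) \left(-35\right)\right) = \left(-3285\right) 1260 = -4139100$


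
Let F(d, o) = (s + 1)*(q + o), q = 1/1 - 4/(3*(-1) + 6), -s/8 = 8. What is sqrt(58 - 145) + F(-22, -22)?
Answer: 1407 + I*sqrt(87) ≈ 1407.0 + 9.3274*I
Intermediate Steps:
s = -64 (s = -8*8 = -64)
q = -1/3 (q = 1*1 - 4/(-3 + 6) = 1 - 4/3 = -1/3 ≈ -0.33333)
F(d, o) = 21 - 63*o (F(d, o) = (-64 + 1)*(-1/3 + o) = -63*(-1/3 + o) = 21 - 63*o)
sqrt(58 - 145) + F(-22, -22) = sqrt(58 - 145) + (21 - 63*(-22)) = sqrt(-87) + (21 + 1386) = I*sqrt(87) + 1407 = 1407 + I*sqrt(87)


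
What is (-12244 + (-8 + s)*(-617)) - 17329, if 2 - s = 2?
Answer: -24637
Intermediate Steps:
s = 0 (s = 2 - 1*2 = 2 - 2 = 0)
(-12244 + (-8 + s)*(-617)) - 17329 = (-12244 + (-8 + 0)*(-617)) - 17329 = (-12244 - 8*(-617)) - 17329 = (-12244 + 4936) - 17329 = -7308 - 17329 = -24637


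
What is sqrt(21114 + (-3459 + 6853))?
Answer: 2*sqrt(6127) ≈ 156.55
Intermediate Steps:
sqrt(21114 + (-3459 + 6853)) = sqrt(21114 + 3394) = sqrt(24508) = 2*sqrt(6127)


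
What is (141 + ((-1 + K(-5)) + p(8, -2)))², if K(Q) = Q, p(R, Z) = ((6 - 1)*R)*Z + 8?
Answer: 3969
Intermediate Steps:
p(R, Z) = 8 + 5*R*Z (p(R, Z) = (5*R)*Z + 8 = 5*R*Z + 8 = 8 + 5*R*Z)
(141 + ((-1 + K(-5)) + p(8, -2)))² = (141 + ((-1 - 5) + (8 + 5*8*(-2))))² = (141 + (-6 + (8 - 80)))² = (141 + (-6 - 72))² = (141 - 78)² = 63² = 3969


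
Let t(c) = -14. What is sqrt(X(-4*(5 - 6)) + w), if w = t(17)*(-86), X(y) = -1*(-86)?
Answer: sqrt(1290) ≈ 35.917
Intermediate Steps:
X(y) = 86
w = 1204 (w = -14*(-86) = 1204)
sqrt(X(-4*(5 - 6)) + w) = sqrt(86 + 1204) = sqrt(1290)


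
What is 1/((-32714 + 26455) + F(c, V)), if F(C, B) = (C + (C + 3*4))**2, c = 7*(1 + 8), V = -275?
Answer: 1/12785 ≈ 7.8217e-5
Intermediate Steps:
c = 63 (c = 7*9 = 63)
F(C, B) = (12 + 2*C)**2 (F(C, B) = (C + (C + 12))**2 = (C + (12 + C))**2 = (12 + 2*C)**2)
1/((-32714 + 26455) + F(c, V)) = 1/((-32714 + 26455) + 4*(6 + 63)**2) = 1/(-6259 + 4*69**2) = 1/(-6259 + 4*4761) = 1/(-6259 + 19044) = 1/12785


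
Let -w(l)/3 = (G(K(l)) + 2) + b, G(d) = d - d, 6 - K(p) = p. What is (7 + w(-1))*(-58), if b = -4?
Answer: -754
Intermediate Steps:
K(p) = 6 - p
G(d) = 0
w(l) = 6 (w(l) = -3*((0 + 2) - 4) = -3*(2 - 4) = -3*(-2) = 6)
(7 + w(-1))*(-58) = (7 + 6)*(-58) = 13*(-58) = -754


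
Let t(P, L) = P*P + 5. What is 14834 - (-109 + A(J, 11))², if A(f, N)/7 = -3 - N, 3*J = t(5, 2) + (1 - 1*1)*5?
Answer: -28015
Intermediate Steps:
t(P, L) = 5 + P² (t(P, L) = P² + 5 = 5 + P²)
J = 10 (J = ((5 + 5²) + (1 - 1*1)*5)/3 = ((5 + 25) + (1 - 1)*5)/3 = (30 + 0*5)/3 = (30 + 0)/3 = (⅓)*30 = 10)
A(f, N) = -21 - 7*N (A(f, N) = 7*(-3 - N) = -21 - 7*N)
14834 - (-109 + A(J, 11))² = 14834 - (-109 + (-21 - 7*11))² = 14834 - (-109 + (-21 - 77))² = 14834 - (-109 - 98)² = 14834 - 1*(-207)² = 14834 - 1*42849 = 14834 - 42849 = -28015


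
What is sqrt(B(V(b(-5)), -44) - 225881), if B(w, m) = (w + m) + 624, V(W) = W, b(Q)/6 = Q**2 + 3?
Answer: I*sqrt(225133) ≈ 474.48*I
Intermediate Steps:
b(Q) = 18 + 6*Q**2 (b(Q) = 6*(Q**2 + 3) = 6*(3 + Q**2) = 18 + 6*Q**2)
B(w, m) = 624 + m + w (B(w, m) = (m + w) + 624 = 624 + m + w)
sqrt(B(V(b(-5)), -44) - 225881) = sqrt((624 - 44 + (18 + 6*(-5)**2)) - 225881) = sqrt((624 - 44 + (18 + 6*25)) - 225881) = sqrt((624 - 44 + (18 + 150)) - 225881) = sqrt((624 - 44 + 168) - 225881) = sqrt(748 - 225881) = sqrt(-225133) = I*sqrt(225133)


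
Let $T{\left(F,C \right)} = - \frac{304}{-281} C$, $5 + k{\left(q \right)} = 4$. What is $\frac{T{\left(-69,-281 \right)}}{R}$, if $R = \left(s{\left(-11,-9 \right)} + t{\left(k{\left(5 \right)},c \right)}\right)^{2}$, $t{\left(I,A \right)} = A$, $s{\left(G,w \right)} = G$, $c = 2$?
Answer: $- \frac{304}{81} \approx -3.7531$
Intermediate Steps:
$k{\left(q \right)} = -1$ ($k{\left(q \right)} = -5 + 4 = -1$)
$T{\left(F,C \right)} = \frac{304 C}{281}$ ($T{\left(F,C \right)} = \left(-304\right) \left(- \frac{1}{281}\right) C = \frac{304 C}{281}$)
$R = 81$ ($R = \left(-11 + 2\right)^{2} = \left(-9\right)^{2} = 81$)
$\frac{T{\left(-69,-281 \right)}}{R} = \frac{\frac{304}{281} \left(-281\right)}{81} = \left(-304\right) \frac{1}{81} = - \frac{304}{81}$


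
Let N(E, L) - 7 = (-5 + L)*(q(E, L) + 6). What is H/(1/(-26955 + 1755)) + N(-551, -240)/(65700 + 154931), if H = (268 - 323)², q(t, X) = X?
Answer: -16818701072663/220631 ≈ -7.6230e+7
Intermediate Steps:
H = 3025 (H = (-55)² = 3025)
N(E, L) = 7 + (-5 + L)*(6 + L) (N(E, L) = 7 + (-5 + L)*(L + 6) = 7 + (-5 + L)*(6 + L))
H/(1/(-26955 + 1755)) + N(-551, -240)/(65700 + 154931) = 3025/(1/(-26955 + 1755)) + (-23 - 240 + (-240)²)/(65700 + 154931) = 3025/(1/(-25200)) + (-23 - 240 + 57600)/220631 = 3025/(-1/25200) + 57337*(1/220631) = 3025*(-25200) + 57337/220631 = -76230000 + 57337/220631 = -16818701072663/220631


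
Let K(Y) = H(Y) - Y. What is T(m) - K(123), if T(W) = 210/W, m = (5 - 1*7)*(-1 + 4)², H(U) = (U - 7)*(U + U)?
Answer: -85274/3 ≈ -28425.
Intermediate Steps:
H(U) = 2*U*(-7 + U) (H(U) = (-7 + U)*(2*U) = 2*U*(-7 + U))
K(Y) = -Y + 2*Y*(-7 + Y) (K(Y) = 2*Y*(-7 + Y) - Y = -Y + 2*Y*(-7 + Y))
m = -18 (m = (5 - 7)*3² = -2*9 = -18)
T(m) - K(123) = 210/(-18) - 123*(-15 + 2*123) = 210*(-1/18) - 123*(-15 + 246) = -35/3 - 123*231 = -35/3 - 1*28413 = -35/3 - 28413 = -85274/3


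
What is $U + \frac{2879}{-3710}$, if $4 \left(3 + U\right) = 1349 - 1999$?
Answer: $- \frac{308442}{1855} \approx -166.28$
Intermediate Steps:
$U = - \frac{331}{2}$ ($U = -3 + \frac{1349 - 1999}{4} = -3 + \frac{1}{4} \left(-650\right) = -3 - \frac{325}{2} = - \frac{331}{2} \approx -165.5$)
$U + \frac{2879}{-3710} = - \frac{331}{2} + \frac{2879}{-3710} = - \frac{331}{2} + 2879 \left(- \frac{1}{3710}\right) = - \frac{331}{2} - \frac{2879}{3710} = - \frac{308442}{1855}$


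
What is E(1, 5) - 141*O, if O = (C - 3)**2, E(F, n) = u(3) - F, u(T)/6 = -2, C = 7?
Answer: -2269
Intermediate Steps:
u(T) = -12 (u(T) = 6*(-2) = -12)
E(F, n) = -12 - F
O = 16 (O = (7 - 3)**2 = 4**2 = 16)
E(1, 5) - 141*O = (-12 - 1*1) - 141*16 = (-12 - 1) - 2256 = -13 - 2256 = -2269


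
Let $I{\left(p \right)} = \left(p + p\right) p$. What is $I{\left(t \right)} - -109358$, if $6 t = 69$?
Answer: $\frac{219245}{2} \approx 1.0962 \cdot 10^{5}$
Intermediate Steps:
$t = \frac{23}{2}$ ($t = \frac{1}{6} \cdot 69 = \frac{23}{2} \approx 11.5$)
$I{\left(p \right)} = 2 p^{2}$ ($I{\left(p \right)} = 2 p p = 2 p^{2}$)
$I{\left(t \right)} - -109358 = 2 \left(\frac{23}{2}\right)^{2} - -109358 = 2 \cdot \frac{529}{4} + 109358 = \frac{529}{2} + 109358 = \frac{219245}{2}$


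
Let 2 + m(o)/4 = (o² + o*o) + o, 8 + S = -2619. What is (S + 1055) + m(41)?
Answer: 12032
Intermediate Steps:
S = -2627 (S = -8 - 2619 = -2627)
m(o) = -8 + 4*o + 8*o² (m(o) = -8 + 4*((o² + o*o) + o) = -8 + 4*((o² + o²) + o) = -8 + 4*(2*o² + o) = -8 + 4*(o + 2*o²) = -8 + (4*o + 8*o²) = -8 + 4*o + 8*o²)
(S + 1055) + m(41) = (-2627 + 1055) + (-8 + 4*41 + 8*41²) = -1572 + (-8 + 164 + 8*1681) = -1572 + (-8 + 164 + 13448) = -1572 + 13604 = 12032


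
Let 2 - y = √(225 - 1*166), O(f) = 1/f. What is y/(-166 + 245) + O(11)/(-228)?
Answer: 4937/198132 - √59/79 ≈ -0.072312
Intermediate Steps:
y = 2 - √59 (y = 2 - √(225 - 1*166) = 2 - √(225 - 166) = 2 - √59 ≈ -5.6811)
y/(-166 + 245) + O(11)/(-228) = (2 - √59)/(-166 + 245) + 1/(11*(-228)) = (2 - √59)/79 + (1/11)*(-1/228) = (2 - √59)*(1/79) - 1/2508 = (2/79 - √59/79) - 1/2508 = 4937/198132 - √59/79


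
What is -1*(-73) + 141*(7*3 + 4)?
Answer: 3598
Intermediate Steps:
-1*(-73) + 141*(7*3 + 4) = 73 + 141*(21 + 4) = 73 + 141*25 = 73 + 3525 = 3598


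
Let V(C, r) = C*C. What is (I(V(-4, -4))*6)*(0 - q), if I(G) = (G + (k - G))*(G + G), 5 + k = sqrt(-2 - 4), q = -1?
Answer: -960 + 192*I*sqrt(6) ≈ -960.0 + 470.3*I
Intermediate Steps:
k = -5 + I*sqrt(6) (k = -5 + sqrt(-2 - 4) = -5 + sqrt(-6) = -5 + I*sqrt(6) ≈ -5.0 + 2.4495*I)
V(C, r) = C**2
I(G) = 2*G*(-5 + I*sqrt(6)) (I(G) = (G + ((-5 + I*sqrt(6)) - G))*(G + G) = (G + (-5 - G + I*sqrt(6)))*(2*G) = (-5 + I*sqrt(6))*(2*G) = 2*G*(-5 + I*sqrt(6)))
(I(V(-4, -4))*6)*(0 - q) = ((2*(-4)**2*(-5 + I*sqrt(6)))*6)*(0 - 1*(-1)) = ((2*16*(-5 + I*sqrt(6)))*6)*(0 + 1) = ((-160 + 32*I*sqrt(6))*6)*1 = (-960 + 192*I*sqrt(6))*1 = -960 + 192*I*sqrt(6)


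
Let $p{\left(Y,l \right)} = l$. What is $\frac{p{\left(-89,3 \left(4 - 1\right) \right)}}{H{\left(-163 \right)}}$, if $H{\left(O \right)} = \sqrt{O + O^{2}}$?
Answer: $\frac{\sqrt{326}}{326} \approx 0.055385$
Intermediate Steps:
$\frac{p{\left(-89,3 \left(4 - 1\right) \right)}}{H{\left(-163 \right)}} = \frac{3 \left(4 - 1\right)}{\sqrt{- 163 \left(1 - 163\right)}} = \frac{3 \cdot 3}{\sqrt{\left(-163\right) \left(-162\right)}} = \frac{9}{\sqrt{26406}} = \frac{9}{9 \sqrt{326}} = 9 \frac{\sqrt{326}}{2934} = \frac{\sqrt{326}}{326}$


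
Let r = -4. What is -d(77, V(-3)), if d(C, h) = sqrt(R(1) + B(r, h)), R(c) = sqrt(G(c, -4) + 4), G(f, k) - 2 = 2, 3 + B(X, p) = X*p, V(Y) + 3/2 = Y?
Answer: -sqrt(15 + 2*sqrt(2)) ≈ -4.2224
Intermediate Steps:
V(Y) = -3/2 + Y
B(X, p) = -3 + X*p
G(f, k) = 4 (G(f, k) = 2 + 2 = 4)
R(c) = 2*sqrt(2) (R(c) = sqrt(4 + 4) = sqrt(8) = 2*sqrt(2))
d(C, h) = sqrt(-3 - 4*h + 2*sqrt(2)) (d(C, h) = sqrt(2*sqrt(2) + (-3 - 4*h)) = sqrt(-3 - 4*h + 2*sqrt(2)))
-d(77, V(-3)) = -sqrt(-3 - 4*(-3/2 - 3) + 2*sqrt(2)) = -sqrt(-3 - 4*(-9/2) + 2*sqrt(2)) = -sqrt(-3 + 18 + 2*sqrt(2)) = -sqrt(15 + 2*sqrt(2))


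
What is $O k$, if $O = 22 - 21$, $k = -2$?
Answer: $-2$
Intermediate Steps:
$O = 1$
$O k = 1 \left(-2\right) = -2$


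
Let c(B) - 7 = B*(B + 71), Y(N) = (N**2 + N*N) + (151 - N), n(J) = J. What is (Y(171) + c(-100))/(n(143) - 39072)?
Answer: -5579/3539 ≈ -1.5764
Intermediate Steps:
Y(N) = 151 - N + 2*N**2 (Y(N) = (N**2 + N**2) + (151 - N) = 2*N**2 + (151 - N) = 151 - N + 2*N**2)
c(B) = 7 + B*(71 + B) (c(B) = 7 + B*(B + 71) = 7 + B*(71 + B))
(Y(171) + c(-100))/(n(143) - 39072) = ((151 - 1*171 + 2*171**2) + (7 + (-100)**2 + 71*(-100)))/(143 - 39072) = ((151 - 171 + 2*29241) + (7 + 10000 - 7100))/(-38929) = ((151 - 171 + 58482) + 2907)*(-1/38929) = (58462 + 2907)*(-1/38929) = 61369*(-1/38929) = -5579/3539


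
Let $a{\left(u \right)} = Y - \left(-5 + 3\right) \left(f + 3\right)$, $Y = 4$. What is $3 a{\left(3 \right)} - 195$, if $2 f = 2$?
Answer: $-159$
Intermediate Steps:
$f = 1$ ($f = \frac{1}{2} \cdot 2 = 1$)
$a{\left(u \right)} = 12$ ($a{\left(u \right)} = 4 - \left(-5 + 3\right) \left(1 + 3\right) = 4 - \left(-2\right) 4 = 4 - -8 = 4 + 8 = 12$)
$3 a{\left(3 \right)} - 195 = 3 \cdot 12 - 195 = 36 - 195 = -159$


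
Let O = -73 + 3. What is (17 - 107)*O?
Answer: 6300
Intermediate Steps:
O = -70
(17 - 107)*O = (17 - 107)*(-70) = -90*(-70) = 6300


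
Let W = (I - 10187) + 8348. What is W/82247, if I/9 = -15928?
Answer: -145191/82247 ≈ -1.7653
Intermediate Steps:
I = -143352 (I = 9*(-15928) = -143352)
W = -145191 (W = (-143352 - 10187) + 8348 = -153539 + 8348 = -145191)
W/82247 = -145191/82247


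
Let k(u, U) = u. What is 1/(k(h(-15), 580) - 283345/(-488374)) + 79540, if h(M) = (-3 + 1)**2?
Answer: 177918821514/2236841 ≈ 79540.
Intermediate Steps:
h(M) = 4 (h(M) = (-2)**2 = 4)
1/(k(h(-15), 580) - 283345/(-488374)) + 79540 = 1/(4 - 283345/(-488374)) + 79540 = 1/(4 - 283345*(-1/488374)) + 79540 = 1/(4 + 283345/488374) + 79540 = 1/(2236841/488374) + 79540 = 488374/2236841 + 79540 = 177918821514/2236841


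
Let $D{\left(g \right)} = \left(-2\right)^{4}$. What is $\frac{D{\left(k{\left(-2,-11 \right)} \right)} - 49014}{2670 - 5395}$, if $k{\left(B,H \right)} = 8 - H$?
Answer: $\frac{48998}{2725} \approx 17.981$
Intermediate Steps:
$D{\left(g \right)} = 16$
$\frac{D{\left(k{\left(-2,-11 \right)} \right)} - 49014}{2670 - 5395} = \frac{16 - 49014}{2670 - 5395} = - \frac{48998}{-2725} = \left(-48998\right) \left(- \frac{1}{2725}\right) = \frac{48998}{2725}$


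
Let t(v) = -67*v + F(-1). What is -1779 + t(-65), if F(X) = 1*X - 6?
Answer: 2569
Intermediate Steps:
F(X) = -6 + X (F(X) = X - 6 = -6 + X)
t(v) = -7 - 67*v (t(v) = -67*v + (-6 - 1) = -67*v - 7 = -7 - 67*v)
-1779 + t(-65) = -1779 + (-7 - 67*(-65)) = -1779 + (-7 + 4355) = -1779 + 4348 = 2569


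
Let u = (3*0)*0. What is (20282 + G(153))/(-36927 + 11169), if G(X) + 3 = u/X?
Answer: -20279/25758 ≈ -0.78729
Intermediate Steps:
u = 0 (u = 0*0 = 0)
G(X) = -3 (G(X) = -3 + 0/X = -3 + 0 = -3)
(20282 + G(153))/(-36927 + 11169) = (20282 - 3)/(-36927 + 11169) = 20279/(-25758) = 20279*(-1/25758) = -20279/25758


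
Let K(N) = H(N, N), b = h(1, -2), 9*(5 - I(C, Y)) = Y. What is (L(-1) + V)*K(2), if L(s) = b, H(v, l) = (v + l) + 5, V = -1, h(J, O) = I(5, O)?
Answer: 38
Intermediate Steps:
I(C, Y) = 5 - Y/9
h(J, O) = 5 - O/9
b = 47/9 (b = 5 - 1/9*(-2) = 5 + 2/9 = 47/9 ≈ 5.2222)
H(v, l) = 5 + l + v (H(v, l) = (l + v) + 5 = 5 + l + v)
K(N) = 5 + 2*N (K(N) = 5 + N + N = 5 + 2*N)
L(s) = 47/9
(L(-1) + V)*K(2) = (47/9 - 1)*(5 + 2*2) = 38*(5 + 4)/9 = (38/9)*9 = 38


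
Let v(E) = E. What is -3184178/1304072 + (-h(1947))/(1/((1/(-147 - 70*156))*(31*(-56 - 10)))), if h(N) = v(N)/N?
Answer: -21209471/8476468 ≈ -2.5022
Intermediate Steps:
h(N) = 1 (h(N) = N/N = 1)
-3184178/1304072 + (-h(1947))/(1/((1/(-147 - 70*156))*(31*(-56 - 10)))) = -3184178/1304072 + (-1*1)/(1/((1/(-147 - 70*156))*(31*(-56 - 10)))) = -3184178*1/1304072 - 1/(1/(((1/156)/(-217))*(31*(-66)))) = -1592089/652036 - 1/(1/(-1/217*1/156*(-2046))) = -1592089/652036 - 1/(1/(-1/33852*(-2046))) = -1592089/652036 - 1/(1/(11/182)) = -1592089/652036 - 1/182/11 = -1592089/652036 - 1*11/182 = -1592089/652036 - 11/182 = -21209471/8476468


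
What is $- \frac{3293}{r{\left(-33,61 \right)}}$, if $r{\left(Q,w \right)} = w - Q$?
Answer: $- \frac{3293}{94} \approx -35.032$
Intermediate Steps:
$- \frac{3293}{r{\left(-33,61 \right)}} = - \frac{3293}{61 - -33} = - \frac{3293}{61 + 33} = - \frac{3293}{94}$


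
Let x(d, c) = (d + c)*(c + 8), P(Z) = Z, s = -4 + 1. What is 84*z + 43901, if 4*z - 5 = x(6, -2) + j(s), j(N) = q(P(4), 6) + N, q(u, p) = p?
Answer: 44573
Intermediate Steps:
s = -3
x(d, c) = (8 + c)*(c + d) (x(d, c) = (c + d)*(8 + c) = (8 + c)*(c + d))
j(N) = 6 + N
z = 8 (z = 5/4 + (((-2)**2 + 8*(-2) + 8*6 - 2*6) + (6 - 3))/4 = 5/4 + ((4 - 16 + 48 - 12) + 3)/4 = 5/4 + (24 + 3)/4 = 5/4 + (1/4)*27 = 5/4 + 27/4 = 8)
84*z + 43901 = 84*8 + 43901 = 672 + 43901 = 44573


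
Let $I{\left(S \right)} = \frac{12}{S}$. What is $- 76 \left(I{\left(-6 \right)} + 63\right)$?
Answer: $-4636$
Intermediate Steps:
$- 76 \left(I{\left(-6 \right)} + 63\right) = - 76 \left(\frac{12}{-6} + 63\right) = - 76 \left(12 \left(- \frac{1}{6}\right) + 63\right) = - 76 \left(-2 + 63\right) = \left(-76\right) 61 = -4636$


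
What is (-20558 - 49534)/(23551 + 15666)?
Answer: -70092/39217 ≈ -1.7873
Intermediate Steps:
(-20558 - 49534)/(23551 + 15666) = -70092/39217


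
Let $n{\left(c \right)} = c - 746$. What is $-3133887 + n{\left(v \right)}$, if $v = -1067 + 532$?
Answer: $-3135168$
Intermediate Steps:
$v = -535$
$n{\left(c \right)} = -746 + c$ ($n{\left(c \right)} = c - 746 = -746 + c$)
$-3133887 + n{\left(v \right)} = -3133887 - 1281 = -3135168$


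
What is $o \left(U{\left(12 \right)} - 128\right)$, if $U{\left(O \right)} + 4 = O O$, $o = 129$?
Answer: $1548$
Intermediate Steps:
$U{\left(O \right)} = -4 + O^{2}$ ($U{\left(O \right)} = -4 + O O = -4 + O^{2}$)
$o \left(U{\left(12 \right)} - 128\right) = 129 \left(\left(-4 + 12^{2}\right) - 128\right) = 129 \left(\left(-4 + 144\right) - 128\right) = 129 \left(140 - 128\right) = 129 \cdot 12 = 1548$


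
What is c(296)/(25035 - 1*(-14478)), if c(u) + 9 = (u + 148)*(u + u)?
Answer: 87613/13171 ≈ 6.6520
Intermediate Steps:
c(u) = -9 + 2*u*(148 + u) (c(u) = -9 + (u + 148)*(u + u) = -9 + (148 + u)*(2*u) = -9 + 2*u*(148 + u))
c(296)/(25035 - 1*(-14478)) = (-9 + 2*296² + 296*296)/(25035 - 1*(-14478)) = (-9 + 2*87616 + 87616)/(25035 + 14478) = (-9 + 175232 + 87616)/39513 = 262839*(1/39513) = 87613/13171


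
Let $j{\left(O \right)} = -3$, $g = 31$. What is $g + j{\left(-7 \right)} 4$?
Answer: $19$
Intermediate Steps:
$g + j{\left(-7 \right)} 4 = 31 - 12 = 19$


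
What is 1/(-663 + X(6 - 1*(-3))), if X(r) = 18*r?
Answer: -1/501 ≈ -0.0019960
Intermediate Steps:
1/(-663 + X(6 - 1*(-3))) = 1/(-663 + 18*(6 - 1*(-3))) = 1/(-663 + 18*(6 + 3)) = 1/(-663 + 18*9) = 1/(-663 + 162) = 1/(-501) = -1/501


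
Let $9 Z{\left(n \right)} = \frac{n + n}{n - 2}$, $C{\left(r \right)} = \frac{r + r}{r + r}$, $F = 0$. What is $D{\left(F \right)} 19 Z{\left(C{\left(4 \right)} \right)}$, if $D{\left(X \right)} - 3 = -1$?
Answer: $- \frac{76}{9} \approx -8.4444$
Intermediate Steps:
$D{\left(X \right)} = 2$ ($D{\left(X \right)} = 3 - 1 = 2$)
$C{\left(r \right)} = 1$ ($C{\left(r \right)} = \frac{2 r}{2 r} = 2 r \frac{1}{2 r} = 1$)
$Z{\left(n \right)} = \frac{2 n}{9 \left(-2 + n\right)}$ ($Z{\left(n \right)} = \frac{\left(n + n\right) \frac{1}{n - 2}}{9} = \frac{2 n \frac{1}{-2 + n}}{9} = \frac{2 n}{9 \left(-2 + n\right)}$)
$D{\left(F \right)} 19 Z{\left(C{\left(4 \right)} \right)} = 2 \cdot 19 \cdot \frac{2}{9} \cdot 1 \frac{1}{-2 + 1} = 38 \cdot \frac{2}{9} \cdot 1 \frac{1}{-1} = 38 \cdot \frac{2}{9} \cdot 1 \left(-1\right) = 38 \left(- \frac{2}{9}\right) = - \frac{76}{9}$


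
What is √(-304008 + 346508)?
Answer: 50*√17 ≈ 206.16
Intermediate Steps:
√(-304008 + 346508) = √42500 = 50*√17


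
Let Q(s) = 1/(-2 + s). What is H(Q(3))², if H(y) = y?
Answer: 1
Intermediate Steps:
H(Q(3))² = (1/(-2 + 3))² = (1/1)² = 1² = 1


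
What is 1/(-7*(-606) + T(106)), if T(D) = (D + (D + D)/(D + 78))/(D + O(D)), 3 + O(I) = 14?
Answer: 1794/7611791 ≈ 0.00023569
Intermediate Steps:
O(I) = 11 (O(I) = -3 + 14 = 11)
T(D) = (D + 2*D/(78 + D))/(11 + D) (T(D) = (D + (D + D)/(D + 78))/(D + 11) = (D + (2*D)/(78 + D))/(11 + D) = (D + 2*D/(78 + D))/(11 + D))
1/(-7*(-606) + T(106)) = 1/(-7*(-606) + 106*(80 + 106)/(858 + 106² + 89*106)) = 1/(4242 + 106*186/(858 + 11236 + 9434)) = 1/(4242 + 106*186/21528) = 1/(4242 + 106*(1/21528)*186) = 1/(4242 + 1643/1794) = 1/(7611791/1794) = 1794/7611791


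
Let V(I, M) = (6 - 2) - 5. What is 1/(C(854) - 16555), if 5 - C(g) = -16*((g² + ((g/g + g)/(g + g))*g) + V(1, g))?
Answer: 1/11659330 ≈ 8.5768e-8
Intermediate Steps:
V(I, M) = -1 (V(I, M) = 4 - 5 = -1)
C(g) = -3 + 8*g + 16*g² (C(g) = 5 - (-16)*((g² + ((g/g + g)/(g + g))*g) - 1) = 5 - (-16)*((g² + ((1 + g)/((2*g)))*g) - 1) = 5 - (-16)*((g² + ((1 + g)*(1/(2*g)))*g) - 1) = 5 - (-16)*((g² + ((1 + g)/(2*g))*g) - 1) = 5 - (-16)*((g² + (½ + g/2)) - 1) = 5 - (-16)*((½ + g² + g/2) - 1) = 5 - (-16)*(-½ + g² + g/2) = 5 - (8 - 16*g² - 8*g) = 5 + (-8 + 8*g + 16*g²) = -3 + 8*g + 16*g²)
1/(C(854) - 16555) = 1/((-3 + 8*854 + 16*854²) - 16555) = 1/((-3 + 6832 + 16*729316) - 16555) = 1/((-3 + 6832 + 11669056) - 16555) = 1/(11675885 - 16555) = 1/11659330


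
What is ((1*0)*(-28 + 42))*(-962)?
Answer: 0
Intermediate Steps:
((1*0)*(-28 + 42))*(-962) = (0*14)*(-962) = 0*(-962) = 0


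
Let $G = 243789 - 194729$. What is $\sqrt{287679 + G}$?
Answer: $\sqrt{336739} \approx 580.29$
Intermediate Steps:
$G = 49060$ ($G = 243789 - 194729 = 49060$)
$\sqrt{287679 + G} = \sqrt{287679 + 49060} = \sqrt{336739}$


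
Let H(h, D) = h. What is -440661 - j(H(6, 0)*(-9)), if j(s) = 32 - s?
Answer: -440747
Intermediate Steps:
-440661 - j(H(6, 0)*(-9)) = -440661 - (32 - 6*(-9)) = -440661 - (32 - 1*(-54)) = -440661 - (32 + 54) = -440661 - 1*86 = -440661 - 86 = -440747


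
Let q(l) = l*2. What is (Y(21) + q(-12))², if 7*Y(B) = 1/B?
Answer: 12439729/21609 ≈ 575.67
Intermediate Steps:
q(l) = 2*l
Y(B) = 1/(7*B)
(Y(21) + q(-12))² = ((⅐)/21 + 2*(-12))² = ((⅐)*(1/21) - 24)² = (1/147 - 24)² = (-3527/147)² = 12439729/21609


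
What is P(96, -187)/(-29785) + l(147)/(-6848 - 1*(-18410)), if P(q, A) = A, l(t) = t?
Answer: 2180163/114791390 ≈ 0.018992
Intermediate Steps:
P(96, -187)/(-29785) + l(147)/(-6848 - 1*(-18410)) = -187/(-29785) + 147/(-6848 - 1*(-18410)) = -187*(-1/29785) + 147/(-6848 + 18410) = 187/29785 + 147/11562 = 187/29785 + 147*(1/11562) = 187/29785 + 49/3854 = 2180163/114791390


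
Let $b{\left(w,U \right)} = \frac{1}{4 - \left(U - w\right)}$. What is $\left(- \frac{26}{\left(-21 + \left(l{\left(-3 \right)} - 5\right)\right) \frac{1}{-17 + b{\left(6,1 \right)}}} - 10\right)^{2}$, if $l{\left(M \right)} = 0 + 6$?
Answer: $\frac{2067844}{2025} \approx 1021.2$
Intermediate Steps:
$b{\left(w,U \right)} = \frac{1}{4 + w - U}$
$l{\left(M \right)} = 6$
$\left(- \frac{26}{\left(-21 + \left(l{\left(-3 \right)} - 5\right)\right) \frac{1}{-17 + b{\left(6,1 \right)}}} - 10\right)^{2} = \left(- \frac{26}{\left(-21 + \left(6 - 5\right)\right) \frac{1}{-17 + \frac{1}{4 + 6 - 1}}} - 10\right)^{2} = \left(- \frac{26}{\left(-21 + 1\right) \frac{1}{-17 + \frac{1}{9}}} - 10\right)^{2} = \left(- \frac{26}{\left(-20\right) \frac{1}{-17 + \frac{1}{9}}} - 10\right)^{2} = \left(- \frac{26}{\left(-20\right) \frac{1}{- \frac{152}{9}}} - 10\right)^{2} = \left(- \frac{26}{\left(-20\right) \left(- \frac{9}{152}\right)} - 10\right)^{2} = \left(- \frac{26}{\frac{45}{38}} - 10\right)^{2} = \left(\left(-26\right) \frac{38}{45} - 10\right)^{2} = \left(- \frac{988}{45} - 10\right)^{2} = \left(- \frac{1438}{45}\right)^{2} = \frac{2067844}{2025}$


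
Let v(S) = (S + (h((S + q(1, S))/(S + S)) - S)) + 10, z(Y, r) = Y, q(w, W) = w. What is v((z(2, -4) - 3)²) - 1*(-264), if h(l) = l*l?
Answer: 275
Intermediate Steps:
h(l) = l²
v(S) = 10 + (1 + S)²/(4*S²) (v(S) = (S + (((S + 1)/(S + S))² - S)) + 10 = (S + (((1 + S)/((2*S)))² - S)) + 10 = (S + (((1 + S)*(1/(2*S)))² - S)) + 10 = (S + (((1 + S)/(2*S))² - S)) + 10 = (S + ((1 + S)²/(4*S²) - S)) + 10 = (S + (-S + (1 + S)²/(4*S²))) + 10 = (1 + S)²/(4*S²) + 10 = 10 + (1 + S)²/(4*S²))
v((z(2, -4) - 3)²) - 1*(-264) = (10 + (1 + (2 - 3)²)²/(4*((2 - 3)²)²)) - 1*(-264) = (10 + (1 + (-1)²)²/(4*((-1)²)²)) + 264 = (10 + (¼)*(1 + 1)²/1²) + 264 = (10 + (¼)*1*2²) + 264 = (10 + (¼)*1*4) + 264 = (10 + 1) + 264 = 11 + 264 = 275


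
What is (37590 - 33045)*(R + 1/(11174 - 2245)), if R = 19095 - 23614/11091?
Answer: 2864556544318350/33010513 ≈ 8.6777e+7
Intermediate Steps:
R = 211759031/11091 (R = 19095 - 23614/11091 = 211759031/11091 ≈ 19093.)
(37590 - 33045)*(R + 1/(11174 - 2245)) = (37590 - 33045)*(211759031/11091 + 1/(11174 - 2245)) = 4545*(211759031/11091 + 1/8929) = 4545*(1890796398890/99031539) = 2864556544318350/33010513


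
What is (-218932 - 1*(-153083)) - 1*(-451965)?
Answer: 386116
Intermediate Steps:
(-218932 - 1*(-153083)) - 1*(-451965) = (-218932 + 153083) + 451965 = -65849 + 451965 = 386116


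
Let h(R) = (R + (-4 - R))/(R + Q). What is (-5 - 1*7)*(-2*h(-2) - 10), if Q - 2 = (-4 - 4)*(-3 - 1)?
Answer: 117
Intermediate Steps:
Q = 34 (Q = 2 + (-4 - 4)*(-3 - 1) = 2 - 8*(-4) = 2 + 32 = 34)
h(R) = -4/(34 + R) (h(R) = (R + (-4 - R))/(R + 34) = -4/(34 + R))
(-5 - 1*7)*(-2*h(-2) - 10) = (-5 - 1*7)*(-(-8)/(34 - 2) - 10) = (-5 - 7)*(-(-8)/32 - 10) = -12*(-(-8)/32 - 10) = -12*(-2*(-⅛) - 10) = -12*(¼ - 10) = -12*(-39/4) = 117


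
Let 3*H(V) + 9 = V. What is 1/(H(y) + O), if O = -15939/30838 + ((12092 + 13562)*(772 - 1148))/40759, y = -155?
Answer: -3770778126/1100466006647 ≈ -0.0034265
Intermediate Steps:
H(V) = -3 + V/3
O = -298110045253/1256926042 (O = -15939*1/30838 + (25654*(-376))*(1/40759) = -15939/30838 - 9645904*1/40759 = -15939/30838 - 9645904/40759 = -298110045253/1256926042 ≈ -237.17)
1/(H(y) + O) = 1/((-3 + (⅓)*(-155)) - 298110045253/1256926042) = 1/((-3 - 155/3) - 298110045253/1256926042) = 1/(-164/3 - 298110045253/1256926042) = 1/(-1100466006647/3770778126) = -3770778126/1100466006647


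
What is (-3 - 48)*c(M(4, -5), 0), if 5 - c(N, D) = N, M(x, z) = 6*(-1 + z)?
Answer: -2091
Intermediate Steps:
M(x, z) = -6 + 6*z
c(N, D) = 5 - N
(-3 - 48)*c(M(4, -5), 0) = (-3 - 48)*(5 - (-6 + 6*(-5))) = -51*(5 - (-6 - 30)) = -51*(5 - 1*(-36)) = -51*(5 + 36) = -51*41 = -2091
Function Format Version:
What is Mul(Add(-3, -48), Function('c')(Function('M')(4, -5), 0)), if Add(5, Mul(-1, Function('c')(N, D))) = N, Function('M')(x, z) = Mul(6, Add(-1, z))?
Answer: -2091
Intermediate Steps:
Function('M')(x, z) = Add(-6, Mul(6, z))
Function('c')(N, D) = Add(5, Mul(-1, N))
Mul(Add(-3, -48), Function('c')(Function('M')(4, -5), 0)) = Mul(Add(-3, -48), Add(5, Mul(-1, Add(-6, Mul(6, -5))))) = Mul(-51, Add(5, Mul(-1, Add(-6, -30)))) = Mul(-51, Add(5, Mul(-1, -36))) = Mul(-51, Add(5, 36)) = Mul(-51, 41) = -2091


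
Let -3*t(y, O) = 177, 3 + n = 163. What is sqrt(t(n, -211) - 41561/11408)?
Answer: I*sqrt(963201)/124 ≈ 7.9147*I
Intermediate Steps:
n = 160 (n = -3 + 163 = 160)
t(y, O) = -59 (t(y, O) = -1/3*177 = -59)
sqrt(t(n, -211) - 41561/11408) = sqrt(-59 - 41561/11408) = sqrt(-59 - 41561*1/11408) = sqrt(-59 - 1807/496) = sqrt(-31071/496) = I*sqrt(963201)/124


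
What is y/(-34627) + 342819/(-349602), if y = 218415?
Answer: -29409704781/4035222818 ≈ -7.2882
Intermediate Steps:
y/(-34627) + 342819/(-349602) = 218415/(-34627) + 342819/(-349602) = 218415*(-1/34627) + 342819*(-1/349602) = -218415/34627 - 114273/116534 = -29409704781/4035222818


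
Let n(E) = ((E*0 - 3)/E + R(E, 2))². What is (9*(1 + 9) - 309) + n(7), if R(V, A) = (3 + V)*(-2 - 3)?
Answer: 113878/49 ≈ 2324.0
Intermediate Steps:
R(V, A) = -15 - 5*V (R(V, A) = (3 + V)*(-5) = -15 - 5*V)
n(E) = (-15 - 5*E - 3/E)² (n(E) = ((E*0 - 3)/E + (-15 - 5*E))² = ((0 - 3)/E + (-15 - 5*E))² = (-3/E + (-15 - 5*E))² = (-15 - 5*E - 3/E)²)
(9*(1 + 9) - 309) + n(7) = (9*(1 + 9) - 309) + (3 + 5*7*(3 + 7))²/7² = (9*10 - 309) + (3 + 5*7*10)²/49 = (90 - 309) + (3 + 350)²/49 = -219 + (1/49)*353² = -219 + (1/49)*124609 = -219 + 124609/49 = 113878/49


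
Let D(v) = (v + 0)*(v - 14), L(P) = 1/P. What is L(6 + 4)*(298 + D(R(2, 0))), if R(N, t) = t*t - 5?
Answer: 393/10 ≈ 39.300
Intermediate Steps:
R(N, t) = -5 + t² (R(N, t) = t² - 5 = -5 + t²)
D(v) = v*(-14 + v)
L(6 + 4)*(298 + D(R(2, 0))) = (298 + (-5 + 0²)*(-14 + (-5 + 0²)))/(6 + 4) = (298 + (-5 + 0)*(-14 + (-5 + 0)))/10 = (298 - 5*(-14 - 5))/10 = (298 - 5*(-19))/10 = (298 + 95)/10 = (⅒)*393 = 393/10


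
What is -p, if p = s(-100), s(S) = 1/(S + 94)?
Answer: ⅙ ≈ 0.16667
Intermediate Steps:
s(S) = 1/(94 + S)
p = -⅙ (p = 1/(94 - 100) = 1/(-6) = -⅙ ≈ -0.16667)
-p = -1*(-⅙) = ⅙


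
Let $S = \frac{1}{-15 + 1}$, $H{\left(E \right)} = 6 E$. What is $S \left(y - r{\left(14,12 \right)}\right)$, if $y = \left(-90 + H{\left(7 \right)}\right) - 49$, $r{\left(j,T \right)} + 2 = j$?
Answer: $\frac{109}{14} \approx 7.7857$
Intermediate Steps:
$r{\left(j,T \right)} = -2 + j$
$y = -97$ ($y = \left(-90 + 6 \cdot 7\right) - 49 = \left(-90 + 42\right) - 49 = -48 - 49 = -97$)
$S = - \frac{1}{14}$ ($S = \frac{1}{-14} = - \frac{1}{14} \approx -0.071429$)
$S \left(y - r{\left(14,12 \right)}\right) = - \frac{-97 - \left(-2 + 14\right)}{14} = - \frac{-97 - 12}{14} = \left(- \frac{1}{14}\right) \left(-109\right) = \frac{109}{14}$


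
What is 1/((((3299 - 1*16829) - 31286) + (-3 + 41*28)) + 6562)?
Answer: -1/37109 ≈ -2.6948e-5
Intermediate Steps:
1/((((3299 - 1*16829) - 31286) + (-3 + 41*28)) + 6562) = 1/((((3299 - 16829) - 31286) + (-3 + 1148)) + 6562) = 1/(((-13530 - 31286) + 1145) + 6562) = 1/((-44816 + 1145) + 6562) = 1/(-43671 + 6562) = 1/(-37109) = -1/37109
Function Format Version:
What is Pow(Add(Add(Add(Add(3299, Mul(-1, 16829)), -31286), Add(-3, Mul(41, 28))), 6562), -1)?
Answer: Rational(-1, 37109) ≈ -2.6948e-5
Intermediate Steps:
Pow(Add(Add(Add(Add(3299, Mul(-1, 16829)), -31286), Add(-3, Mul(41, 28))), 6562), -1) = Pow(Add(Add(Add(Add(3299, -16829), -31286), Add(-3, 1148)), 6562), -1) = Pow(Add(Add(Add(-13530, -31286), 1145), 6562), -1) = Pow(Add(Add(-44816, 1145), 6562), -1) = Pow(Add(-43671, 6562), -1) = Pow(-37109, -1) = Rational(-1, 37109)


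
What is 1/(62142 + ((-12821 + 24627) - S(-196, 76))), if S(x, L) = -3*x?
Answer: 1/73360 ≈ 1.3631e-5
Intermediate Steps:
1/(62142 + ((-12821 + 24627) - S(-196, 76))) = 1/(62142 + ((-12821 + 24627) - (-3)*(-196))) = 1/(62142 + (11806 - 1*588)) = 1/(62142 + (11806 - 588)) = 1/(62142 + 11218) = 1/73360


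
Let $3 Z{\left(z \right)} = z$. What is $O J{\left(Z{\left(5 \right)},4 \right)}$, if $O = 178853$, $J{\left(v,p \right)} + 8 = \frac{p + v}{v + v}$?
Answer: $- \frac{11267739}{10} \approx -1.1268 \cdot 10^{6}$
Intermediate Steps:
$Z{\left(z \right)} = \frac{z}{3}$
$J{\left(v,p \right)} = -8 + \frac{p + v}{2 v}$ ($J{\left(v,p \right)} = -8 + \frac{p + v}{v + v} = -8 + \frac{p + v}{2 v}$)
$O J{\left(Z{\left(5 \right)},4 \right)} = 178853 \frac{4 - 15 \cdot \frac{1}{3} \cdot 5}{2 \cdot \frac{1}{3} \cdot 5} = 178853 \frac{4 - 25}{2 \cdot \frac{5}{3}} = 178853 \cdot \frac{1}{2} \cdot \frac{3}{5} \left(4 - 25\right) = 178853 \cdot \frac{1}{2} \cdot \frac{3}{5} \left(-21\right) = 178853 \left(- \frac{63}{10}\right) = - \frac{11267739}{10}$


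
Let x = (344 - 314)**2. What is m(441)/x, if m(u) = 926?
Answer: 463/450 ≈ 1.0289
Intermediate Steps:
x = 900 (x = 30**2 = 900)
m(441)/x = 926/900 = 926*(1/900) = 463/450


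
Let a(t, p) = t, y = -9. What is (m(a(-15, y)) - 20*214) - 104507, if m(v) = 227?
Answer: -108560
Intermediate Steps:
(m(a(-15, y)) - 20*214) - 104507 = (227 - 20*214) - 104507 = (227 - 5*856) - 104507 = (227 - 4280) - 104507 = -4053 - 104507 = -108560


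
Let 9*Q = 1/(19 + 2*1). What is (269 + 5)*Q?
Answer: 274/189 ≈ 1.4497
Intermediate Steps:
Q = 1/189 (Q = 1/(9*(19 + 2*1)) = 1/(9*(19 + 2)) = (1/9)/21 = (1/9)*(1/21) = 1/189 ≈ 0.0052910)
(269 + 5)*Q = (269 + 5)*(1/189) = 274*(1/189) = 274/189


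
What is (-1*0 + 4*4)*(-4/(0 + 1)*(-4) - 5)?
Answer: 176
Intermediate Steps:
(-1*0 + 4*4)*(-4/(0 + 1)*(-4) - 5) = (0 + 16)*(-4/1*(-4) - 5) = 16*(-4*1*(-4) - 5) = 16*(-4*(-4) - 5) = 16*(16 - 5) = 16*11 = 176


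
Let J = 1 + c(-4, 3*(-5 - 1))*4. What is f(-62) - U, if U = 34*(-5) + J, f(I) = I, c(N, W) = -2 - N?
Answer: 99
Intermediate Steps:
J = 9 (J = 1 + (-2 - 1*(-4))*4 = 1 + (-2 + 4)*4 = 1 + 2*4 = 1 + 8 = 9)
U = -161 (U = 34*(-5) + 9 = -170 + 9 = -161)
f(-62) - U = -62 - 1*(-161) = -62 + 161 = 99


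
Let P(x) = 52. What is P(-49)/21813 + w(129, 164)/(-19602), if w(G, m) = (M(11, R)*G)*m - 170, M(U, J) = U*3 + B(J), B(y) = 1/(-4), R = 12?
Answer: -457836541/12956922 ≈ -35.335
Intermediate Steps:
B(y) = -¼
M(U, J) = -¼ + 3*U (M(U, J) = U*3 - ¼ = 3*U - ¼ = -¼ + 3*U)
w(G, m) = -170 + 131*G*m/4 (w(G, m) = ((-¼ + 3*11)*G)*m - 170 = ((-¼ + 33)*G)*m - 170 = (131*G/4)*m - 170 = 131*G*m/4 - 170 = -170 + 131*G*m/4)
P(-49)/21813 + w(129, 164)/(-19602) = 52/21813 + (-170 + (131/4)*129*164)/(-19602) = 52*(1/21813) + (-170 + 692859)*(-1/19602) = 52/21813 + 692689*(-1/19602) = 52/21813 - 692689/19602 = -457836541/12956922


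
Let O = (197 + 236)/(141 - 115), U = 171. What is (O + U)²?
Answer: 23804641/676 ≈ 35214.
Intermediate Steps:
O = 433/26 ≈ 16.654
(O + U)² = (433/26 + 171)² = (4879/26)² = 23804641/676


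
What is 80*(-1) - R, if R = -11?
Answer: -69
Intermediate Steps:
80*(-1) - R = 80*(-1) - 1*(-11) = -80 + 11 = -69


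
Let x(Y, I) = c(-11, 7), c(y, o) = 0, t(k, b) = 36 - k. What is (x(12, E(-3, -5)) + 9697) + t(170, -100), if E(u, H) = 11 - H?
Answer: 9563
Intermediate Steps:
x(Y, I) = 0
(x(12, E(-3, -5)) + 9697) + t(170, -100) = (0 + 9697) + (36 - 1*170) = 9697 + (36 - 170) = 9697 - 134 = 9563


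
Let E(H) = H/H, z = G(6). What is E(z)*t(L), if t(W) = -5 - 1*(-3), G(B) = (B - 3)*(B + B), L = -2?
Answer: -2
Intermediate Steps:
G(B) = 2*B*(-3 + B) (G(B) = (-3 + B)*(2*B) = 2*B*(-3 + B))
z = 36 (z = 2*6*(-3 + 6) = 2*6*3 = 36)
E(H) = 1
t(W) = -2 (t(W) = -5 + 3 = -2)
E(z)*t(L) = 1*(-2) = -2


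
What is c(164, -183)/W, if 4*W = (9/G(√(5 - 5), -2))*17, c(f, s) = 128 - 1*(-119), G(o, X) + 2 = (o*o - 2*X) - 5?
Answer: -988/51 ≈ -19.373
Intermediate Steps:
G(o, X) = -7 + o² - 2*X (G(o, X) = -2 + ((o*o - 2*X) - 5) = -2 + ((o² - 2*X) - 5) = -2 + (-5 + o² - 2*X) = -7 + o² - 2*X)
c(f, s) = 247 (c(f, s) = 128 + 119 = 247)
W = -51/4 (W = ((9/(-7 + (√(5 - 5))² - 2*(-2)))*17)/4 = ((9/(-7 + (√0)² + 4))*17)/4 = ((9/(-7 + 0² + 4))*17)/4 = ((9/(-7 + 0 + 4))*17)/4 = ((9/(-3))*17)/4 = ((9*(-⅓))*17)/4 = (-3*17)/4 = (¼)*(-51) = -51/4 ≈ -12.750)
c(164, -183)/W = 247/(-51/4) = 247*(-4/51) = -988/51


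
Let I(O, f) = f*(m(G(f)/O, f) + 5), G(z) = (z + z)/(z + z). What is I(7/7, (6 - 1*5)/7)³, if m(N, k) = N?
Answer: 216/343 ≈ 0.62974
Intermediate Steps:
G(z) = 1 (G(z) = (2*z)/((2*z)) = (2*z)*(1/(2*z)) = 1)
I(O, f) = f*(5 + 1/O) (I(O, f) = f*(1/O + 5) = f*(5 + 1/O))
I(7/7, (6 - 1*5)/7)³ = (5*((6 - 1*5)/7) + ((6 - 1*5)/7)/((7/7)))³ = (5*((6 - 5)*(⅐)) + ((6 - 5)*(⅐))/((7*(⅐))))³ = (5*(1*(⅐)) + (1*(⅐))/1)³ = (5*(⅐) + (⅐)*1)³ = (5/7 + ⅐)³ = (6/7)³ = 216/343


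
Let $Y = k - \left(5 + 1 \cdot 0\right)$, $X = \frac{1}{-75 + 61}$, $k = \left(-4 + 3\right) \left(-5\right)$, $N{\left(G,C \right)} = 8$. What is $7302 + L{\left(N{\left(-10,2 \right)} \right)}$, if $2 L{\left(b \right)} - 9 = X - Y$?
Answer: $\frac{204581}{28} \approx 7306.5$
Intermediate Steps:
$k = 5$ ($k = \left(-1\right) \left(-5\right) = 5$)
$X = - \frac{1}{14}$ ($X = \frac{1}{-14} = - \frac{1}{14} \approx -0.071429$)
$Y = 0$ ($Y = 5 - \left(5 + 1 \cdot 0\right) = 5 - 5 = 0$)
$L{\left(b \right)} = \frac{125}{28}$ ($L{\left(b \right)} = \frac{9}{2} + \frac{- \frac{1}{14} - 0}{2} = \frac{9}{2} + \frac{- \frac{1}{14} + 0}{2} = \frac{9}{2} + \frac{1}{2} \left(- \frac{1}{14}\right) = \frac{9}{2} - \frac{1}{28} = \frac{125}{28}$)
$7302 + L{\left(N{\left(-10,2 \right)} \right)} = 7302 + \frac{125}{28} = \frac{204581}{28}$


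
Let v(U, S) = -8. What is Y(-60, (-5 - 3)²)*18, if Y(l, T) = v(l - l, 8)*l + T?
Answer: 9792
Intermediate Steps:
Y(l, T) = T - 8*l (Y(l, T) = -8*l + T = T - 8*l)
Y(-60, (-5 - 3)²)*18 = ((-5 - 3)² - 8*(-60))*18 = ((-8)² + 480)*18 = (64 + 480)*18 = 544*18 = 9792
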